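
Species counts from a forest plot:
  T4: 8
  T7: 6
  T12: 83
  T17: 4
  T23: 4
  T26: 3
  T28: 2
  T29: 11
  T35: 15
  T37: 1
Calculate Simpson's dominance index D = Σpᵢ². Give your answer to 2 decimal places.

Total N = 8+6+83+4+4+3+2+11+15+1 = 137, so the proportions are 0.0584, 0.0438, 0.6058, 0.0292, 0.0292, 0.0219, 0.0146, 0.0803, 0.1095, 0.0073 (working shown to 4 dp, full precision carried).
D = 0.0584² + 0.0438² + 0.6058² + 0.0292² + 0.0292² + 0.0219² + 0.0146² + 0.0803² + 0.1095² + 0.0073² = 0.0034 + 0.0019 + 0.3670 + 0.0009 + 0.0009 + 0.0005 + 0.0002 + 0.0064 + 0.0120 + 0.0001 = 0.3933.
To 2 decimal places, D = 0.39.

0.39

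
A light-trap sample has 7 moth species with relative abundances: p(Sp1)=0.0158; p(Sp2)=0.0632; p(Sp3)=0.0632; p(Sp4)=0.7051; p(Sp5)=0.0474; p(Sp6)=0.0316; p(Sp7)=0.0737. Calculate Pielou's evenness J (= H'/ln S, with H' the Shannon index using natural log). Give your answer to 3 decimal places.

0.569

H' = −Σ pᵢ ln pᵢ = −((-0.06553) + (-0.17452) + (-0.17452) + (-0.24637) + (-0.14453) + (-0.10917) + (-0.19219)) = 1.10684 (working shown to 5 dp, full precision carried).
With S = 7 species, ln S = 1.94591, so J = 1.10684/1.94591 = 0.56880, i.e. 0.569 to 3 decimal places.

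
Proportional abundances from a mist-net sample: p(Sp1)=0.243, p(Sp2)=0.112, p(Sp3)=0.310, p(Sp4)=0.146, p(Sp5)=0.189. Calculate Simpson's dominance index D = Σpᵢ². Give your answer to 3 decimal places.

D = 0.243² + 0.112² + 0.31² + 0.146² + 0.189² = 0.05905 + 0.01254 + 0.09610 + 0.02132 + 0.03572 = 0.22473 (working shown to 5 dp, full precision carried).
To 3 decimal places, D = 0.225.

0.225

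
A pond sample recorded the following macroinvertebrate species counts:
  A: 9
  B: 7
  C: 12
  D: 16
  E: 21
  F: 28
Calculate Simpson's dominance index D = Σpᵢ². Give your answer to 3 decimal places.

Total N = 9+7+12+16+21+28 = 93, so the proportions are 0.09677, 0.07527, 0.12903, 0.17204, 0.22581, 0.30108 (working shown to 5 dp, full precision carried).
D = 0.09677² + 0.07527² + 0.12903² + 0.17204² + 0.22581² + 0.30108² = 0.00937 + 0.00567 + 0.01665 + 0.02960 + 0.05099 + 0.09065 = 0.20291.
To 3 decimal places, D = 0.203.

0.203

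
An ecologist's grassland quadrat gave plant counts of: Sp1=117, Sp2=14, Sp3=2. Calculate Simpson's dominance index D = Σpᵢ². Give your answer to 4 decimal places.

Total N = 117+14+2 = 133, so the proportions are 0.879699, 0.105263, 0.015038 (working shown to 6 dp, full precision carried).
D = 0.879699² + 0.105263² + 0.015038² = 0.773871 + 0.011080 + 0.000226 = 0.785177.
To 4 decimal places, D = 0.7852.

0.7852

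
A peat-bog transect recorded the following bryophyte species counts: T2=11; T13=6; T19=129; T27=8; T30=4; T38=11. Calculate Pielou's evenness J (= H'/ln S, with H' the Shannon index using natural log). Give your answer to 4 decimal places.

Total N = 11+6+129+8+4+11 = 169, so the proportions are 0.065089, 0.035503, 0.763314, 0.047337, 0.023669, 0.065089 (working shown to 6 dp, full precision carried).
H' = −Σ pᵢ ln pᵢ = −((-0.177823) + (-0.118514) + (-0.206161) + (-0.144400) + (-0.088606) + (-0.177823)) = 0.913326.
With S = 6 species, ln S = 1.791759, so J = 0.913326/1.791759 = 0.509737, i.e. 0.5097 to 4 decimal places.

0.5097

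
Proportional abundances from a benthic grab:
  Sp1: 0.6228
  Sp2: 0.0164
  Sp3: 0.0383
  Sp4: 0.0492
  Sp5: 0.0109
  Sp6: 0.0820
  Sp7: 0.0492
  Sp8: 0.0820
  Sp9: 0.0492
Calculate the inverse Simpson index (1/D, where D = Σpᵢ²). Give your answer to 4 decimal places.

D = 0.6228² + 0.0164² + 0.0383² + 0.0492² + 0.0109² + 0.082² + 0.0492² + 0.082² + 0.0492² = 0.3878798 + 0.0002690 + 0.0014669 + 0.0024206 + 0.0001188 + 0.0067240 + 0.0024206 + 0.0067240 + 0.0024206 = 0.4104444 (working shown to 7 dp, full precision carried).
So 1/D = 2.436383, i.e. 2.4364 to 4 decimal places.

2.4364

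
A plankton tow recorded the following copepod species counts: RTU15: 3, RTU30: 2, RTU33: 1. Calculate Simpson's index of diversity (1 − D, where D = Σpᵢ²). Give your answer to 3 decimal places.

Total N = 3+2+1 = 6, so the proportions are 0.5, 0.33333, 0.16667 (working shown to 5 dp, full precision carried).
D = 0.5² + 0.33333² + 0.16667² = 0.25000 + 0.11111 + 0.02778 = 0.38889.
So 1 − D = 0.61111, i.e. 0.611 to 3 decimal places.

0.611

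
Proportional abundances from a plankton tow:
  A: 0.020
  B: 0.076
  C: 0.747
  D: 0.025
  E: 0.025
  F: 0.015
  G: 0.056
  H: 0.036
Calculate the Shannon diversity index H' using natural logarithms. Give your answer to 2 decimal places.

1.02

Each pᵢ ln pᵢ term (working shown to 4 dp, full precision carried): 0.02×(-3.9120)=-0.0782, 0.076×(-2.5770)=-0.1959, 0.747×(-0.2917)=-0.2179, 0.025×(-3.6889)=-0.0922, 0.025×(-3.6889)=-0.0922, 0.015×(-4.1997)=-0.0630, 0.056×(-2.8824)=-0.1614, 0.036×(-3.3242)=-0.1197.
Sum = -1.0205, so H' = 1.02.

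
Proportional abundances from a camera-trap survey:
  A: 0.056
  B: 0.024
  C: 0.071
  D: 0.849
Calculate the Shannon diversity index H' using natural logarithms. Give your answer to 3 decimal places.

Each pᵢ ln pᵢ term (working shown to 5 dp, full precision carried): 0.056×(-2.88240)=-0.16141, 0.024×(-3.72970)=-0.08951, 0.071×(-2.64508)=-0.18780, 0.849×(-0.16370)=-0.13898.
Sum = -0.57771, so H' = 0.578.

0.578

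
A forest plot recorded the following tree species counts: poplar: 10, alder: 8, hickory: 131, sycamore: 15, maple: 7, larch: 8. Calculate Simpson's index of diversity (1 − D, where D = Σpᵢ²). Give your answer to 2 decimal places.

Total N = 10+8+131+15+7+8 = 179, so the proportions are 0.0559, 0.0447, 0.7318, 0.0838, 0.0391, 0.0447 (working shown to 4 dp, full precision carried).
D = 0.0559² + 0.0447² + 0.7318² + 0.0838² + 0.0391² + 0.0447² = 0.0031 + 0.0020 + 0.5356 + 0.0070 + 0.0015 + 0.0020 = 0.5513.
So 1 − D = 0.4487, i.e. 0.45 to 2 decimal places.

0.45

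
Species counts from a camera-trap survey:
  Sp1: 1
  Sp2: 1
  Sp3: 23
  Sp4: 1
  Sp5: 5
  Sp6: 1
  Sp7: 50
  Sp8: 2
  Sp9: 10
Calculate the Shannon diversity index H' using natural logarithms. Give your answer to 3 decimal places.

Total N = 1+1+23+1+5+1+50+2+10 = 94, so the proportions are 0.01064, 0.01064, 0.24468, 0.01064, 0.05319, 0.01064, 0.53191, 0.02128, 0.10638 (working shown to 5 dp, full precision carried).
Each pᵢ ln pᵢ term: 0.01064×(-4.54329)=-0.04833, 0.01064×(-4.54329)=-0.04833, 0.24468×(-1.40780)=-0.34446, 0.01064×(-4.54329)=-0.04833, 0.05319×(-2.93386)=-0.15606, 0.01064×(-4.54329)=-0.04833, 0.53191×(-0.63127)=-0.33578, 0.02128×(-3.85015)=-0.08192, 0.10638×(-2.24071)=-0.23837.
Sum = -1.34992, so H' = 1.350.

1.350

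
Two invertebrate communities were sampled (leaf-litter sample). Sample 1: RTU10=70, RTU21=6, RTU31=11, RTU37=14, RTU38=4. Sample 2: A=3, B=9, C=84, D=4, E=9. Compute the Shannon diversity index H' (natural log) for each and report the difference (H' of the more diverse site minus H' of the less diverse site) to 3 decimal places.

0.231

Sample 1: N=105, proportions 0.66667, 0.05714, 0.10476, 0.13333, 0.0381, giving H' = 1.06335 (working shown to 5 dp, full precision carried).
Sample 2: N=109, proportions 0.02752, 0.08257, 0.77064, 0.0367, 0.08257, giving H' = 0.83282.
Difference = |1.06335 − 0.83282| = 0.23053, i.e. 0.231 to 3 decimal places.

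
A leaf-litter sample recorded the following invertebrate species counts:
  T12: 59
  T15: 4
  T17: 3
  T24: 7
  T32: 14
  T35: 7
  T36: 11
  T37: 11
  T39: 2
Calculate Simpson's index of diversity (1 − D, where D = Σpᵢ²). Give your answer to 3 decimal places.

0.709

Total N = 59+4+3+7+14+7+11+11+2 = 118, so the proportions are 0.5, 0.0339, 0.02542, 0.05932, 0.11864, 0.05932, 0.09322, 0.09322, 0.01695 (working shown to 5 dp, full precision carried).
D = 0.5² + 0.0339² + 0.02542² + 0.05932² + 0.11864² + 0.05932² + 0.09322² + 0.09322² + 0.01695² = 0.25000 + 0.00115 + 0.00065 + 0.00352 + 0.01408 + 0.00352 + 0.00869 + 0.00869 + 0.00029 = 0.29058.
So 1 − D = 0.70942, i.e. 0.709 to 3 decimal places.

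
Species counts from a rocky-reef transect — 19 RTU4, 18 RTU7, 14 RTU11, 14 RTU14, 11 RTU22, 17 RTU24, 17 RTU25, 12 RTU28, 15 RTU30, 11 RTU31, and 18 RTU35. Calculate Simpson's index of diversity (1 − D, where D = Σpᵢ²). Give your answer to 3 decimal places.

Total N = 19+18+14+14+11+17+17+12+15+11+18 = 166, so the proportions are 0.11446, 0.10843, 0.08434, 0.08434, 0.06627, 0.10241, 0.10241, 0.07229, 0.09036, 0.06627, 0.10843 (working shown to 5 dp, full precision carried).
D = 0.11446² + 0.10843² + 0.08434² + 0.08434² + 0.06627² + 0.10241² + 0.10241² + 0.07229² + 0.09036² + 0.06627² + 0.10843² = 0.01310 + 0.01176 + 0.00711 + 0.00711 + 0.00439 + 0.01049 + 0.01049 + 0.00523 + 0.00817 + 0.00439 + 0.01176 = 0.09399.
So 1 − D = 0.90601, i.e. 0.906 to 3 decimal places.

0.906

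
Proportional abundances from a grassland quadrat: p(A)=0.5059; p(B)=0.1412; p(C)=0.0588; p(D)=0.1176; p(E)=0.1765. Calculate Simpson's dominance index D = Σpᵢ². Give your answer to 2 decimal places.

D = 0.5059² + 0.1412² + 0.0588² + 0.1176² + 0.1765² = 0.2559 + 0.0199 + 0.0035 + 0.0138 + 0.0312 = 0.3243 (working shown to 4 dp, full precision carried).
To 2 decimal places, D = 0.32.

0.32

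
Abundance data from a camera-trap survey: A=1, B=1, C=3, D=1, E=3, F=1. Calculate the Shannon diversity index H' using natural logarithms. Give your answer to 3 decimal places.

1.643

Total N = 1+1+3+1+3+1 = 10, so the proportions are 0.1, 0.1, 0.3, 0.1, 0.3, 0.1 (working shown to 5 dp, full precision carried).
Each pᵢ ln pᵢ term: 0.1×(-2.30259)=-0.23026, 0.1×(-2.30259)=-0.23026, 0.3×(-1.20397)=-0.36119, 0.1×(-2.30259)=-0.23026, 0.3×(-1.20397)=-0.36119, 0.1×(-2.30259)=-0.23026.
Sum = -1.64342, so H' = 1.643.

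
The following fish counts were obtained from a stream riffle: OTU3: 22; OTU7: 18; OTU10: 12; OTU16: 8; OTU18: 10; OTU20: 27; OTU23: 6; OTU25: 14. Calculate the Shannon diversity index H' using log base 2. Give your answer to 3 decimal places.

2.848

Total N = 22+18+12+8+10+27+6+14 = 117, so the proportions are 0.18803, 0.15385, 0.10256, 0.06838, 0.08547, 0.23077, 0.05128, 0.11966 (working shown to 5 dp, full precision carried).
Each pᵢ log₂ pᵢ term: 0.18803×(-2.41093)=-0.45334, 0.15385×(-2.70044)=-0.41545, 0.10256×(-3.28540)=-0.33696, 0.06838×(-3.87036)=-0.26464, 0.08547×(-3.54844)=-0.30329, 0.23077×(-2.11548)=-0.48819, 0.05128×(-4.28540)=-0.21976, 0.11966×(-3.06301)=-0.36651.
Sum = -2.84815, so H' = 2.848.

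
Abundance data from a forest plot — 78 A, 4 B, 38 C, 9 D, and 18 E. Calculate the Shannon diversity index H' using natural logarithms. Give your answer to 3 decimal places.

1.212

Total N = 78+4+38+9+18 = 147, so the proportions are 0.53061, 0.02721, 0.2585, 0.06122, 0.12245 (working shown to 5 dp, full precision carried).
Each pᵢ ln pᵢ term: 0.53061×(-0.63372)=-0.33626, 0.02721×(-3.60414)=-0.09807, 0.2585×(-1.35285)=-0.34972, 0.06122×(-2.79321)=-0.17101, 0.12245×(-2.10006)=-0.25715.
Sum = -1.21221, so H' = 1.212.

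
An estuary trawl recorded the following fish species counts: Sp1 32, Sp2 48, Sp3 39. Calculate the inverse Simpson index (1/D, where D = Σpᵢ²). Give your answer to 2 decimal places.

2.92

Total N = 32+48+39 = 119, so the proportions are 0.26891, 0.40336, 0.32773 (working shown to 5 dp, full precision carried).
D = 0.26891² + 0.40336² + 0.32773² = 0.07231 + 0.16270 + 0.10741 = 0.34242.
So 1/D = 2.9204, i.e. 2.92 to 2 decimal places.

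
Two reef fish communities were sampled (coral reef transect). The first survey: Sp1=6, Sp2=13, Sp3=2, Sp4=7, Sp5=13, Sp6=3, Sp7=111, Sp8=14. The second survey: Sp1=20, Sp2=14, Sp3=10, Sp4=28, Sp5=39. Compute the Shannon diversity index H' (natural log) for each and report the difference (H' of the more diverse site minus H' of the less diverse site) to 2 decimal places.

0.25

The first survey: N=169, proportions 0.0355, 0.0769, 0.0118, 0.0414, 0.0769, 0.0178, 0.6568, 0.0828, giving H' = 1.2515 (working shown to 4 dp, full precision carried).
The second survey: N=111, proportions 0.1802, 0.1261, 0.0901, 0.2523, 0.3514, giving H' = 1.5017.
Difference = |1.2515 − 1.5017| = 0.2502, i.e. 0.25 to 2 decimal places.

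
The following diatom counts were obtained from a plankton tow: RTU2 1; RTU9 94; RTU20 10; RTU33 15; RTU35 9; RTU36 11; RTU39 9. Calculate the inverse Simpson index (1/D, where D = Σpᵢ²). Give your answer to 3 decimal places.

Total N = 1+94+10+15+9+11+9 = 149, so the proportions are 0.006711, 0.630872, 0.067114, 0.100671, 0.060403, 0.073826, 0.060403 (working shown to 6 dp, full precision carried).
D = 0.006711² + 0.630872² + 0.067114² + 0.100671² + 0.060403² + 0.073826² + 0.060403² = 0.000045 + 0.398000 + 0.004504 + 0.010135 + 0.003648 + 0.005450 + 0.003648 = 0.425431.
So 1/D = 2.35056, i.e. 2.351 to 3 decimal places.

2.351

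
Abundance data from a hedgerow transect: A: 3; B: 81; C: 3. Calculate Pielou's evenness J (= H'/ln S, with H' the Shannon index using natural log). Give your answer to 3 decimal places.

0.272

Total N = 3+81+3 = 87, so the proportions are 0.03448, 0.93103, 0.03448 (working shown to 5 dp, full precision carried).
H' = −Σ pᵢ ln pᵢ = −((-0.11611) + (-0.06653) + (-0.11611)) = 0.29876.
With S = 3 species, ln S = 1.09861, so J = 0.29876/1.09861 = 0.27194, i.e. 0.272 to 3 decimal places.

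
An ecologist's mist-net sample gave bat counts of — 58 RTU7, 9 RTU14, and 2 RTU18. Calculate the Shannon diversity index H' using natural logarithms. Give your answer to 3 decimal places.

Total N = 58+9+2 = 69, so the proportions are 0.84058, 0.13043, 0.02899 (working shown to 5 dp, full precision carried).
Each pᵢ ln pᵢ term: 0.84058×(-0.17366)=-0.14598, 0.13043×(-2.03688)=-0.26568, 0.02899×(-3.54096)=-0.10264.
Sum = -0.51429, so H' = 0.514.

0.514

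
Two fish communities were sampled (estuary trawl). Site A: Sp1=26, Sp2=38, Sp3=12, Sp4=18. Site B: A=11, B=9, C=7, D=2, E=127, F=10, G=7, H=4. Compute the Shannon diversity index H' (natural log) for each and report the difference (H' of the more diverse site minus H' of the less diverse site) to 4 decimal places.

Site A: N=94, proportions 0.276596, 0.404255, 0.12766, 0.191489, giving H' = 1.300908 (working shown to 6 dp, full precision carried).
Site B: N=177, proportions 0.062147, 0.050847, 0.039548, 0.011299, 0.717514, 0.056497, 0.039548, 0.022599, giving H' = 1.116468.
Difference = |1.300908 − 1.116468| = 0.184440, i.e. 0.1844 to 4 decimal places.

0.1844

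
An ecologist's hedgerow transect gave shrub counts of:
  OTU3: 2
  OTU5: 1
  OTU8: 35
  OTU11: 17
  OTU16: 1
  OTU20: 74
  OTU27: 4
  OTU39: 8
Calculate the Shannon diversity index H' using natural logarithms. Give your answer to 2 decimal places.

Total N = 2+1+35+17+1+74+4+8 = 142, so the proportions are 0.0141, 0.007, 0.2465, 0.1197, 0.007, 0.5211, 0.0282, 0.0563 (working shown to 4 dp, full precision carried).
Each pᵢ ln pᵢ term: 0.0141×(-4.2627)=-0.0600, 0.007×(-4.9558)=-0.0349, 0.2465×(-1.4005)=-0.3452, 0.1197×(-2.1226)=-0.2541, 0.007×(-4.9558)=-0.0349, 0.5211×(-0.6518)=-0.3397, 0.0282×(-3.5695)=-0.1006, 0.0563×(-2.8764)=-0.1620.
Sum = -1.3314, so H' = 1.33.

1.33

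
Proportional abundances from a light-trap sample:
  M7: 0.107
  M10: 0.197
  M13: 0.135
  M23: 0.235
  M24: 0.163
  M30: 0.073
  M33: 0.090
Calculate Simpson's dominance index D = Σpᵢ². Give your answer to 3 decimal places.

D = 0.107² + 0.197² + 0.135² + 0.235² + 0.163² + 0.073² + 0.09² = 0.01145 + 0.03881 + 0.01823 + 0.05522 + 0.02657 + 0.00533 + 0.00810 = 0.16371 (working shown to 5 dp, full precision carried).
To 3 decimal places, D = 0.164.

0.164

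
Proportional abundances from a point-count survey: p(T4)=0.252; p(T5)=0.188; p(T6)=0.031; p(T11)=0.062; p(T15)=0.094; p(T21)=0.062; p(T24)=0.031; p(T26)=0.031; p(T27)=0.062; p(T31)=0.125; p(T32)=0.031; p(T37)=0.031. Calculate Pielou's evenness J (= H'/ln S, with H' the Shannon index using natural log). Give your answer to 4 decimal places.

0.8851

H' = −Σ pᵢ ln pᵢ = −((-0.347338) + (-0.314207) + (-0.107687) + (-0.172398) + (-0.222259) + (-0.172398) + (-0.107687) + (-0.107687) + (-0.172398) + (-0.259930) + (-0.107687) + (-0.107687)) = 2.199364 (working shown to 6 dp, full precision carried).
With S = 12 species, ln S = 2.484907, so J = 2.199364/2.484907 = 0.885089, i.e. 0.8851 to 4 decimal places.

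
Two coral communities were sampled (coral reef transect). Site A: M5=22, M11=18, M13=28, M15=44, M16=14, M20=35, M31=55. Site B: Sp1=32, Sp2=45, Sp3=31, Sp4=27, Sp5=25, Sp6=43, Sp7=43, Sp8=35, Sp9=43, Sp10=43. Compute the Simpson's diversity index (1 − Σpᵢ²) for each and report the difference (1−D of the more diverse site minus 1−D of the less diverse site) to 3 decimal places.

0.067

Site A: N=216, proportions 0.10185, 0.08333, 0.12963, 0.2037, 0.06481, 0.16204, 0.25463, giving 1−D = 0.82909 (working shown to 5 dp, full precision carried).
Site B: N=367, proportions 0.08719, 0.12262, 0.08447, 0.07357, 0.06812, 0.11717, 0.11717, 0.09537, 0.11717, 0.11717, giving 1−D = 0.89617.
Difference = |0.82909 − 0.89617| = 0.06708, i.e. 0.067 to 3 decimal places.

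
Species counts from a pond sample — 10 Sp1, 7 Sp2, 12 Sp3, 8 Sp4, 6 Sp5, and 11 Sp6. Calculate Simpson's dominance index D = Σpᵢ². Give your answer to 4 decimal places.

0.1763

Total N = 10+7+12+8+6+11 = 54, so the proportions are 0.185185, 0.12963, 0.222222, 0.148148, 0.111111, 0.203704 (working shown to 6 dp, full precision carried).
D = 0.185185² + 0.12963² + 0.222222² + 0.148148² + 0.111111² + 0.203704² = 0.034294 + 0.016804 + 0.049383 + 0.021948 + 0.012346 + 0.041495 = 0.176269.
To 4 decimal places, D = 0.1763.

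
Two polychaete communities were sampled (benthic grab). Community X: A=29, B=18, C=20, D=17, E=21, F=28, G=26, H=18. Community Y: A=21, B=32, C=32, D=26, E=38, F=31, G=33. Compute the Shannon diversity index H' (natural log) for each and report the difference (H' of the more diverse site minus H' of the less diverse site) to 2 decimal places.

Community X: N=177, proportions 0.1638, 0.1017, 0.113, 0.096, 0.1186, 0.1582, 0.1469, 0.1017, giving H' = 2.0590 (working shown to 4 dp, full precision carried).
Community Y: N=213, proportions 0.0986, 0.1502, 0.1502, 0.1221, 0.1784, 0.1455, 0.1549, giving H' = 1.9316.
Difference = |2.0590 − 1.9316| = 0.1274, i.e. 0.13 to 2 decimal places.

0.13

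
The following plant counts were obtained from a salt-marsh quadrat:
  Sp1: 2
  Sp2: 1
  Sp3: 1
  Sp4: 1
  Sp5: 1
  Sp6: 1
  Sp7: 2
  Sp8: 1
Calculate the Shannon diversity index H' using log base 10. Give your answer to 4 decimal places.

0.8796

Total N = 2+1+1+1+1+1+2+1 = 10, so the proportions are 0.2, 0.1, 0.1, 0.1, 0.1, 0.1, 0.2, 0.1 (working shown to 6 dp, full precision carried).
Each pᵢ log₁₀ pᵢ term: 0.2×(-0.698970)=-0.139794, 0.1×(-1.000000)=-0.100000, 0.1×(-1.000000)=-0.100000, 0.1×(-1.000000)=-0.100000, 0.1×(-1.000000)=-0.100000, 0.1×(-1.000000)=-0.100000, 0.2×(-0.698970)=-0.139794, 0.1×(-1.000000)=-0.100000.
Sum = -0.879588, so H' = 0.8796.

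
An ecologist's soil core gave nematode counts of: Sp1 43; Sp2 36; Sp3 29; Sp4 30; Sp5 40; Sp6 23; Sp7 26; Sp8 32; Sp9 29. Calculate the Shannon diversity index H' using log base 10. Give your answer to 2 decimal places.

0.95

Total N = 43+36+29+30+40+23+26+32+29 = 288, so the proportions are 0.1493, 0.125, 0.1007, 0.1042, 0.1389, 0.0799, 0.0903, 0.1111, 0.1007 (working shown to 4 dp, full precision carried).
Each pᵢ log₁₀ pᵢ term: 0.1493×(-0.8259)=-0.1233, 0.125×(-0.9031)=-0.1129, 0.1007×(-0.9970)=-0.1004, 0.1042×(-0.9823)=-0.1023, 0.1389×(-0.8573)=-0.1191, 0.0799×(-1.0977)=-0.0877, 0.0903×(-1.0444)=-0.0943, 0.1111×(-0.9542)=-0.1060, 0.1007×(-0.9970)=-0.1004.
Sum = -0.9464, so H' = 0.95.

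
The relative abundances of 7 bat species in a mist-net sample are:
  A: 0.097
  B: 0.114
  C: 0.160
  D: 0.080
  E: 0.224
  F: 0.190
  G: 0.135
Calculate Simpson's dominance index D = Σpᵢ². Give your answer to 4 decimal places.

0.1589

D = 0.097² + 0.114² + 0.16² + 0.08² + 0.224² + 0.19² + 0.135² = 0.009409 + 0.012996 + 0.025600 + 0.006400 + 0.050176 + 0.036100 + 0.018225 = 0.158906 (working shown to 6 dp, full precision carried).
To 4 decimal places, D = 0.1589.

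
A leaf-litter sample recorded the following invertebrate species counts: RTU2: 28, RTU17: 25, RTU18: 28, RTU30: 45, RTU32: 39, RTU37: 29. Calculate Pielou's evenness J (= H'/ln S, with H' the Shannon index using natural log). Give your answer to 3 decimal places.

0.987

Total N = 28+25+28+45+39+29 = 194, so the proportions are 0.14433, 0.12887, 0.14433, 0.23196, 0.20103, 0.14948 (working shown to 5 dp, full precision carried).
H' = −Σ pᵢ ln pᵢ = −((-0.27937) + (-0.26404) + (-0.27937) + (-0.33894) + (-0.32251) + (-0.28410)) = 1.76834.
With S = 6 species, ln S = 1.79176, so J = 1.76834/1.79176 = 0.98693, i.e. 0.987 to 3 decimal places.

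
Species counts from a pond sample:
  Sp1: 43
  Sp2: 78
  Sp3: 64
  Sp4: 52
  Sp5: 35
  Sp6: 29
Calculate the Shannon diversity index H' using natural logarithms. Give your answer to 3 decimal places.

Total N = 43+78+64+52+35+29 = 301, so the proportions are 0.14286, 0.25914, 0.21262, 0.17276, 0.11628, 0.09635 (working shown to 5 dp, full precision carried).
Each pᵢ ln pᵢ term: 0.14286×(-1.94591)=-0.27799, 0.25914×(-1.35040)=-0.34994, 0.21262×(-1.54823)=-0.32919, 0.17276×(-1.75587)=-0.30334, 0.11628×(-2.15176)=-0.25020, 0.09635×(-2.33981)=-0.22543.
Sum = -1.73609, so H' = 1.736.

1.736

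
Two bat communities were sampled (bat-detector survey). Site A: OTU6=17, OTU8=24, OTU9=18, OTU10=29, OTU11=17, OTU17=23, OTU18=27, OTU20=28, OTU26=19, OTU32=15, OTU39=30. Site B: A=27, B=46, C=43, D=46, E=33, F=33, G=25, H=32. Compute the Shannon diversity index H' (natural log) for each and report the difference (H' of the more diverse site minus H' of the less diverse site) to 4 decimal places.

0.3149

Site A: N=247, proportions 0.068826, 0.097166, 0.072874, 0.117409, 0.068826, 0.093117, 0.109312, 0.11336, 0.076923, 0.060729, 0.121457, giving H' = 2.370572 (working shown to 6 dp, full precision carried).
Site B: N=285, proportions 0.094737, 0.161404, 0.150877, 0.161404, 0.115789, 0.115789, 0.087719, 0.112281, giving H' = 2.055650.
Difference = |2.370572 − 2.055650| = 0.314922, i.e. 0.3149 to 4 decimal places.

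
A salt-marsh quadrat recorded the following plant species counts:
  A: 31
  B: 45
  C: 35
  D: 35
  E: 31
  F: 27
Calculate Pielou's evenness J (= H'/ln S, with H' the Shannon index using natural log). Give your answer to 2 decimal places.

Total N = 31+45+35+35+31+27 = 204, so the proportions are 0.152, 0.2206, 0.1716, 0.1716, 0.152, 0.1324 (working shown to 4 dp, full precision carried).
H' = −Σ pᵢ ln pᵢ = −((-0.2863) + (-0.3334) + (-0.3024) + (-0.3024) + (-0.2863) + (-0.2677)) = 1.7786.
With S = 6 species, ln S = 1.7918, so J = 1.7786/1.7918 = 0.9926, i.e. 0.99 to 2 decimal places.

0.99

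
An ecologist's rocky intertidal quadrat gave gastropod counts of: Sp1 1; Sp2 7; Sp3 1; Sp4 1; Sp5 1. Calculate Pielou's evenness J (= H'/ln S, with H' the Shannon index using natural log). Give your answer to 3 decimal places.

0.720

Total N = 1+7+1+1+1 = 11, so the proportions are 0.09091, 0.63636, 0.09091, 0.09091, 0.09091 (working shown to 5 dp, full precision carried).
H' = −Σ pᵢ ln pᵢ = −((-0.21799) + (-0.28763) + (-0.21799) + (-0.21799) + (-0.21799)) = 1.15959.
With S = 5 species, ln S = 1.60944, so J = 1.15959/1.60944 = 0.72049, i.e. 0.720 to 3 decimal places.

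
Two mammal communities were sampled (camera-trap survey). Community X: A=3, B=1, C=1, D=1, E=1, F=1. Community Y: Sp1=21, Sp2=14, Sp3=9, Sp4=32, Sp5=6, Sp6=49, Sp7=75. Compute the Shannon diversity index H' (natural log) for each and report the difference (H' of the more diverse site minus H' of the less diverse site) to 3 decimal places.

Community X: N=8, proportions 0.375, 0.125, 0.125, 0.125, 0.125, 0.125, giving H' = 1.66746 (working shown to 5 dp, full precision carried).
Community Y: N=206, proportions 0.10194, 0.06796, 0.04369, 0.15534, 0.02913, 0.23786, 0.36408, giving H' = 1.65398.
Difference = |1.66746 − 1.65398| = 0.01348, i.e. 0.013 to 3 decimal places.

0.013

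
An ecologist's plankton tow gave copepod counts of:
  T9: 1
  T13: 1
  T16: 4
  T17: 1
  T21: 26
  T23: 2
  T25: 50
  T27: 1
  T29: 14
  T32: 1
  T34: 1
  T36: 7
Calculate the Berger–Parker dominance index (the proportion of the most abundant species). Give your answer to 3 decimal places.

0.459

Total N = 1+1+4+1+26+2+50+1+14+1+1+7 = 109, so the proportions are 0.00917, 0.00917, 0.0367, 0.00917, 0.23853, 0.01835, 0.45872, 0.00917, 0.12844, 0.00917, 0.00917, 0.06422 (working shown to 5 dp, full precision carried).
The largest proportion is 0.45872, i.e. d = 0.459 to 3 decimal places.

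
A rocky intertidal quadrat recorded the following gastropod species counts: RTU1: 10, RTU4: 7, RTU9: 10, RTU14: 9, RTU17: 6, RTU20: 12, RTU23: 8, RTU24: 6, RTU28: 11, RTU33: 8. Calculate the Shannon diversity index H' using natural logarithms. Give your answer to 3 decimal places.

2.277

Total N = 10+7+10+9+6+12+8+6+11+8 = 87, so the proportions are 0.11494, 0.08046, 0.11494, 0.10345, 0.06897, 0.13793, 0.09195, 0.06897, 0.12644, 0.09195 (working shown to 5 dp, full precision carried).
Each pᵢ ln pᵢ term: 0.11494×(-2.16332)=-0.24866, 0.08046×(-2.52000)=-0.20276, 0.11494×(-2.16332)=-0.24866, 0.10345×(-2.26868)=-0.23469, 0.06897×(-2.67415)=-0.18442, 0.13793×(-1.98100)=-0.27324, 0.09195×(-2.38647)=-0.21945, 0.06897×(-2.67415)=-0.18442, 0.12644×(-2.06801)=-0.26147, 0.09195×(-2.38647)=-0.21945.
Sum = -2.27722, so H' = 2.277.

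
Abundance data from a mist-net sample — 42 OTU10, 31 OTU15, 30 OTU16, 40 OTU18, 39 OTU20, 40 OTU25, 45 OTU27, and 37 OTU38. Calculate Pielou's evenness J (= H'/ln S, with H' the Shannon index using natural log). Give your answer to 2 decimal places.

Total N = 42+31+30+40+39+40+45+37 = 304, so the proportions are 0.1382, 0.102, 0.0987, 0.1316, 0.1283, 0.1316, 0.148, 0.1217 (working shown to 4 dp, full precision carried).
H' = −Σ pᵢ ln pᵢ = −((-0.2735) + (-0.2328) + (-0.2285) + (-0.2669) + (-0.2634) + (-0.2669) + (-0.2828) + (-0.2563)) = 2.0711.
With S = 8 species, ln S = 2.0794, so J = 2.0711/2.0794 = 0.9960, i.e. 1.00 to 2 decimal places.

1.00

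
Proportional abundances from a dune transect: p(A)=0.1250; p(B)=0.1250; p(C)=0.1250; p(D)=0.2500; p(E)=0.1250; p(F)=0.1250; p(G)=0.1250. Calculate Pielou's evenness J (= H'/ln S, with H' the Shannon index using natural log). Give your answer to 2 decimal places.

H' = −Σ pᵢ ln pᵢ = −((-0.2599) + (-0.2599) + (-0.2599) + (-0.3466) + (-0.2599) + (-0.2599) + (-0.2599)) = 1.9062 (working shown to 4 dp, full precision carried).
With S = 7 species, ln S = 1.9459, so J = 1.9062/1.9459 = 0.9796, i.e. 0.98 to 2 decimal places.

0.98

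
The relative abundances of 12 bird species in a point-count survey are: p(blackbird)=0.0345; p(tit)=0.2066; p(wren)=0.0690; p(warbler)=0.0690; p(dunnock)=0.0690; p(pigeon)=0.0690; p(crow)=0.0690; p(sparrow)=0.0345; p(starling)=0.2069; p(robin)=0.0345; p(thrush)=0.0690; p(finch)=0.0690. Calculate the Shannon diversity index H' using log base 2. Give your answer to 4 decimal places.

Each pᵢ log₂ pᵢ term (working shown to 6 dp, full precision carried): 0.0345×(-4.857260)=-0.167575, 0.2066×(-2.275088)=-0.470033, 0.069×(-3.857260)=-0.266151, 0.069×(-3.857260)=-0.266151, 0.069×(-3.857260)=-0.266151, 0.069×(-3.857260)=-0.266151, 0.069×(-3.857260)=-0.266151, 0.0345×(-4.857260)=-0.167575, 0.2069×(-2.272994)=-0.470283, 0.0345×(-4.857260)=-0.167575, 0.069×(-3.857260)=-0.266151, 0.069×(-3.857260)=-0.266151.
Sum = -3.306099, so H' = 3.3061.

3.3061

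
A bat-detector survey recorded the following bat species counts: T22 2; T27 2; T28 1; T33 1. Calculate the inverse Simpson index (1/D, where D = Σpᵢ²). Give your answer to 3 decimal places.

Total N = 2+2+1+1 = 6, so the proportions are 0.3333333, 0.3333333, 0.1666667, 0.1666667 (working shown to 7 dp, full precision carried).
D = 0.3333333² + 0.3333333² + 0.1666667² + 0.1666667² = 0.1111111 + 0.1111111 + 0.0277778 + 0.0277778 = 0.2777778.
So 1/D = 3.60000, i.e. 3.600 to 3 decimal places.

3.600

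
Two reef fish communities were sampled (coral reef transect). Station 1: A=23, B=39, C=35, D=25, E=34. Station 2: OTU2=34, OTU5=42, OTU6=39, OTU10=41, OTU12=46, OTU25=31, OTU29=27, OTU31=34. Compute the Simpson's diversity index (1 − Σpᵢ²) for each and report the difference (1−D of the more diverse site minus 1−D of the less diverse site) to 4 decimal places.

0.0795

Station 1: N=156, proportions 0.147436, 0.25, 0.224359, 0.160256, 0.217949, giving 1−D = 0.792242 (working shown to 6 dp, full precision carried).
Station 2: N=294, proportions 0.115646, 0.142857, 0.132653, 0.139456, 0.156463, 0.105442, 0.091837, 0.115646, giving 1−D = 0.871766.
Difference = |0.792242 − 0.871766| = 0.079524, i.e. 0.0795 to 4 decimal places.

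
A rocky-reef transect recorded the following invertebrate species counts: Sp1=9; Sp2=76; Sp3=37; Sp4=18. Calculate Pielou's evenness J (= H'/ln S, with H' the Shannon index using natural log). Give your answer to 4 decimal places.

0.8104

Total N = 9+76+37+18 = 140, so the proportions are 0.064286, 0.542857, 0.264286, 0.128571 (working shown to 6 dp, full precision carried).
H' = −Σ pᵢ ln pᵢ = −((-0.176427) + (-0.331636) + (-0.351691) + (-0.263735)) = 1.123489.
With S = 4 species, ln S = 1.386294, so J = 1.123489/1.386294 = 0.810426, i.e. 0.8104 to 4 decimal places.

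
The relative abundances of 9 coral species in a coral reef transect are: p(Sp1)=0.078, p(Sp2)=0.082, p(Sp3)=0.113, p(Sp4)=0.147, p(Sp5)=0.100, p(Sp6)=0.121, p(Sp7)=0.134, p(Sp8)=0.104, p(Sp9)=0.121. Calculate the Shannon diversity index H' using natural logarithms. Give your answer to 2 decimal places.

2.18

Each pᵢ ln pᵢ term (working shown to 4 dp, full precision carried): 0.078×(-2.5510)=-0.1990, 0.082×(-2.5010)=-0.2051, 0.113×(-2.1804)=-0.2464, 0.147×(-1.9173)=-0.2818, 0.1×(-2.3026)=-0.2303, 0.121×(-2.1120)=-0.2555, 0.134×(-2.0099)=-0.2693, 0.104×(-2.2634)=-0.2354, 0.121×(-2.1120)=-0.2555.
Sum = -2.1784, so H' = 2.18.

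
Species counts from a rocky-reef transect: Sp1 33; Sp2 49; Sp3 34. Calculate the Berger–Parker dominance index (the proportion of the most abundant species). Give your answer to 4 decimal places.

Total N = 33+49+34 = 116, so the proportions are 0.284483, 0.422414, 0.293103 (working shown to 6 dp, full precision carried).
The largest proportion is 0.422414, i.e. d = 0.4224 to 4 decimal places.

0.4224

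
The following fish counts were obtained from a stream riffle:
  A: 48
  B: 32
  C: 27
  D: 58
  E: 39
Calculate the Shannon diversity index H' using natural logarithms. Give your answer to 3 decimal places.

Total N = 48+32+27+58+39 = 204, so the proportions are 0.23529, 0.15686, 0.13235, 0.28431, 0.19118 (working shown to 5 dp, full precision carried).
Each pᵢ ln pᵢ term: 0.23529×(-1.44692)=-0.34045, 0.15686×(-1.85238)=-0.29057, 0.13235×(-2.02228)=-0.26766, 0.28431×(-1.25768)=-0.35757, 0.19118×(-1.65456)=-0.31631.
Sum = -1.57256, so H' = 1.573.

1.573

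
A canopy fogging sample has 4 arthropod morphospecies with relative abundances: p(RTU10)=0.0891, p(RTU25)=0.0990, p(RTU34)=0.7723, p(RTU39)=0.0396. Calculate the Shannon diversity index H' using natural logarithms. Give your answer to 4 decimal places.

0.7718

Each pᵢ ln pᵢ term (working shown to 6 dp, full precision carried): 0.0891×(-2.417996)=-0.215443, 0.099×(-2.312635)=-0.228951, 0.7723×(-0.258382)=-0.199549, 0.0396×(-3.228926)=-0.127865.
Sum = -0.771808, so H' = 0.7718.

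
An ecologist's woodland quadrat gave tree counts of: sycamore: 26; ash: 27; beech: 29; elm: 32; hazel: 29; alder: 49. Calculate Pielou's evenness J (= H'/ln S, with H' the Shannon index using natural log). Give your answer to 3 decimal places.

0.985

Total N = 26+27+29+32+29+49 = 192, so the proportions are 0.13542, 0.14062, 0.15104, 0.16667, 0.15104, 0.25521 (working shown to 5 dp, full precision carried).
H' = −Σ pᵢ ln pᵢ = −((-0.27075) + (-0.27586) + (-0.28550) + (-0.29863) + (-0.28550) + (-0.34853)) = 1.76477.
With S = 6 species, ln S = 1.79176, so J = 1.76477/1.79176 = 0.98493, i.e. 0.985 to 3 decimal places.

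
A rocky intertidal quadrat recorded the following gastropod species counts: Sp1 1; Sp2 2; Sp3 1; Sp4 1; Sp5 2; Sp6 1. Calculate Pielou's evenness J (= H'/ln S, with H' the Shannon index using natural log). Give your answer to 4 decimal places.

Total N = 1+2+1+1+2+1 = 8, so the proportions are 0.125, 0.25, 0.125, 0.125, 0.25, 0.125 (working shown to 6 dp, full precision carried).
H' = −Σ pᵢ ln pᵢ = −((-0.259930) + (-0.346574) + (-0.259930) + (-0.259930) + (-0.346574) + (-0.259930)) = 1.732868.
With S = 6 species, ln S = 1.791759, so J = 1.732868/1.791759 = 0.967132, i.e. 0.9671 to 4 decimal places.

0.9671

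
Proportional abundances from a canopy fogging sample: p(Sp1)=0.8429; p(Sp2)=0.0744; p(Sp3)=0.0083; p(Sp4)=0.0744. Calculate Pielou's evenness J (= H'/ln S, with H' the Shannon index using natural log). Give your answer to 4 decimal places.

0.4115

H' = −Σ pᵢ ln pᵢ = −((-0.144057) + (-0.193313) + (-0.039769) + (-0.193313)) = 0.570454 (working shown to 6 dp, full precision carried).
With S = 4 species, ln S = 1.386294, so J = 0.570454/1.386294 = 0.411495, i.e. 0.4115 to 4 decimal places.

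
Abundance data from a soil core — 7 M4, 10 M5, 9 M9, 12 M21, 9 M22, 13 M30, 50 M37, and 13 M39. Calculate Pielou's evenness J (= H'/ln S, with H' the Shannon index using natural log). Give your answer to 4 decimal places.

0.8742

Total N = 7+10+9+12+9+13+50+13 = 123, so the proportions are 0.056911, 0.081301, 0.073171, 0.097561, 0.073171, 0.105691, 0.406504, 0.105691 (working shown to 6 dp, full precision carried).
H' = −Σ pᵢ ln pᵢ = −((-0.163121) + (-0.204032) + (-0.191339) + (-0.227051) + (-0.191339) + (-0.237513) + (-0.365919) + (-0.237513)) = 1.817827.
With S = 8 species, ln S = 2.079442, so J = 1.817827/2.079442 = 0.874190, i.e. 0.8742 to 4 decimal places.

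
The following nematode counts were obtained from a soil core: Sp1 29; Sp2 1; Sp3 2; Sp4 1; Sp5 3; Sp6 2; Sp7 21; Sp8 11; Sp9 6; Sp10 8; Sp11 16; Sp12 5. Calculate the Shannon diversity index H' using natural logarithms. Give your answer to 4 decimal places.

2.0461

Total N = 29+1+2+1+3+2+21+11+6+8+16+5 = 105, so the proportions are 0.27619, 0.009524, 0.019048, 0.009524, 0.028571, 0.019048, 0.2, 0.104762, 0.057143, 0.07619, 0.152381, 0.047619 (working shown to 6 dp, full precision carried).
Each pᵢ ln pᵢ term: 0.27619×(-1.286665)=-0.355364, 0.009524×(-4.653960)=-0.044323, 0.019048×(-3.960813)=-0.075444, 0.009524×(-4.653960)=-0.044323, 0.028571×(-3.555348)=-0.101581, 0.019048×(-3.960813)=-0.075444, 0.2×(-1.609438)=-0.321888, 0.104762×(-2.256065)=-0.236350, 0.057143×(-2.862201)=-0.163554, 0.07619×(-2.574519)=-0.196154, 0.152381×(-1.881372)=-0.286685, 0.047619×(-3.044522)=-0.144977.
Sum = -2.046089, so H' = 2.0461.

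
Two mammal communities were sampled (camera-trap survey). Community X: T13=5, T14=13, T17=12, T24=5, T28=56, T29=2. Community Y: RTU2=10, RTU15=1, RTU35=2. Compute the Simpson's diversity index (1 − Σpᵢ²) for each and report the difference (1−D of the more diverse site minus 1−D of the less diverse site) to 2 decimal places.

0.22

Community X: N=93, proportions 0.0538, 0.1398, 0.129, 0.0538, 0.6022, 0.0215, giving 1−D = 0.5950 (working shown to 4 dp, full precision carried).
Community Y: N=13, proportions 0.7692, 0.0769, 0.1538, giving 1−D = 0.3787.
Difference = |0.5950 − 0.3787| = 0.2163, i.e. 0.22 to 2 decimal places.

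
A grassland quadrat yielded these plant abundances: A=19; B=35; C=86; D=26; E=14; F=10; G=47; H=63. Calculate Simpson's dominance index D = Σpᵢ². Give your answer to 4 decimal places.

Total N = 19+35+86+26+14+10+47+63 = 300, so the proportions are 0.063333, 0.116667, 0.286667, 0.086667, 0.046667, 0.033333, 0.156667, 0.21 (working shown to 6 dp, full precision carried).
D = 0.063333² + 0.116667² + 0.286667² + 0.086667² + 0.046667² + 0.033333² + 0.156667² + 0.21² = 0.004011 + 0.013611 + 0.082178 + 0.007511 + 0.002178 + 0.001111 + 0.024544 + 0.044100 = 0.179244.
To 4 decimal places, D = 0.1792.

0.1792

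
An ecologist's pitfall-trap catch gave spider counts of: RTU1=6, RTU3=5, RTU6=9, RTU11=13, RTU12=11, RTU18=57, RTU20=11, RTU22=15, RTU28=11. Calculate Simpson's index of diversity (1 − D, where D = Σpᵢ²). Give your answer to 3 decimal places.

Total N = 6+5+9+13+11+57+11+15+11 = 138, so the proportions are 0.04348, 0.03623, 0.06522, 0.0942, 0.07971, 0.41304, 0.07971, 0.1087, 0.07971 (working shown to 5 dp, full precision carried).
D = 0.04348² + 0.03623² + 0.06522² + 0.0942² + 0.07971² + 0.41304² + 0.07971² + 0.1087² + 0.07971² = 0.00189 + 0.00131 + 0.00425 + 0.00887 + 0.00635 + 0.17060 + 0.00635 + 0.01181 + 0.00635 = 0.21781.
So 1 − D = 0.78219, i.e. 0.782 to 3 decimal places.

0.782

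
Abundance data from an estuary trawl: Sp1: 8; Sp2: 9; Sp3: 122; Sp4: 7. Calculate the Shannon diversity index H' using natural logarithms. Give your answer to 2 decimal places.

0.63

Total N = 8+9+122+7 = 146, so the proportions are 0.0548, 0.0616, 0.8356, 0.0479 (working shown to 4 dp, full precision carried).
Each pᵢ ln pᵢ term: 0.0548×(-2.9042)=-0.1591, 0.0616×(-2.7864)=-0.1718, 0.8356×(-0.1796)=-0.1501, 0.0479×(-3.0377)=-0.1456.
Sum = -0.6266, so H' = 0.63.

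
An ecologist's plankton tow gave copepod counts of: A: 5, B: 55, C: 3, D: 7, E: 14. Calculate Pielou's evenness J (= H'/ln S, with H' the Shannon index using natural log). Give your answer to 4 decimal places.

0.6648

Total N = 5+55+3+7+14 = 84, so the proportions are 0.059524, 0.654762, 0.035714, 0.083333, 0.166667 (working shown to 6 dp, full precision carried).
H' = −Σ pᵢ ln pᵢ = −((-0.167939) + (-0.277281) + (-0.119007) + (-0.207076) + (-0.298627)) = 1.069930.
With S = 5 species, ln S = 1.609438, so J = 1.069930/1.609438 = 0.664785, i.e. 0.6648 to 4 decimal places.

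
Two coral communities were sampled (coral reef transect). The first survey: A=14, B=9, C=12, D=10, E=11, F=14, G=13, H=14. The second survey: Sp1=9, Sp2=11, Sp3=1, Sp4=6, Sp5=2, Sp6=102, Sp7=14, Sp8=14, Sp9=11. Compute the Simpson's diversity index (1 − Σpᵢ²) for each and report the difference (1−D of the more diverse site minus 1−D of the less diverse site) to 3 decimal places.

The first survey: N=97, proportions 0.14433, 0.09278, 0.12371, 0.10309, 0.1134, 0.14433, 0.13402, 0.14433, giving 1−D = 0.87214 (working shown to 5 dp, full precision carried).
The second survey: N=170, proportions 0.05294, 0.06471, 0.00588, 0.03529, 0.01176, 0.6, 0.08235, 0.08235, 0.06471, giving 1−D = 0.61384.
Difference = |0.87214 − 0.61384| = 0.25830, i.e. 0.258 to 3 decimal places.

0.258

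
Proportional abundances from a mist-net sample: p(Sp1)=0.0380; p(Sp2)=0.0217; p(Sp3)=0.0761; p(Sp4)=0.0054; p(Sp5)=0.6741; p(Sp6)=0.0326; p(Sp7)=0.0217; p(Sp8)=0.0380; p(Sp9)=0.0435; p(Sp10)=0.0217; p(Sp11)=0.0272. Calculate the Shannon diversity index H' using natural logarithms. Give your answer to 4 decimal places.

1.3340

Each pᵢ ln pᵢ term (working shown to 6 dp, full precision carried): 0.038×(-3.270169)=-0.124266, 0.0217×(-3.830443)=-0.083121, 0.0761×(-2.575707)=-0.196011, 0.0054×(-5.221356)=-0.028195, 0.6741×(-0.394377)=-0.265849, 0.0326×(-3.423443)=-0.111604, 0.0217×(-3.830443)=-0.083121, 0.038×(-3.270169)=-0.124266, 0.0435×(-3.134994)=-0.136372, 0.0217×(-3.830443)=-0.083121, 0.0272×(-3.604538)=-0.098043.
Sum = -1.333971, so H' = 1.3340.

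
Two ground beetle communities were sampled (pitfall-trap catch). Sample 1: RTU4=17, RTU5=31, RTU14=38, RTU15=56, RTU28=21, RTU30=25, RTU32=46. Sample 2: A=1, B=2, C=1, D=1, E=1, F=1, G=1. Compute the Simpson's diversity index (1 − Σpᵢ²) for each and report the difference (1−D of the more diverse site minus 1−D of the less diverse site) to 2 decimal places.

Sample 1: N=234, proportions 0.07265, 0.13248, 0.16239, 0.23932, 0.08974, 0.10684, 0.19658, giving 1−D = 0.83542 (working shown to 5 dp, full precision carried).
Sample 2: N=8, proportions 0.125, 0.25, 0.125, 0.125, 0.125, 0.125, 0.125, giving 1−D = 0.84375.
Difference = |0.83542 − 0.84375| = 0.00833, i.e. 0.01 to 2 decimal places.

0.01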